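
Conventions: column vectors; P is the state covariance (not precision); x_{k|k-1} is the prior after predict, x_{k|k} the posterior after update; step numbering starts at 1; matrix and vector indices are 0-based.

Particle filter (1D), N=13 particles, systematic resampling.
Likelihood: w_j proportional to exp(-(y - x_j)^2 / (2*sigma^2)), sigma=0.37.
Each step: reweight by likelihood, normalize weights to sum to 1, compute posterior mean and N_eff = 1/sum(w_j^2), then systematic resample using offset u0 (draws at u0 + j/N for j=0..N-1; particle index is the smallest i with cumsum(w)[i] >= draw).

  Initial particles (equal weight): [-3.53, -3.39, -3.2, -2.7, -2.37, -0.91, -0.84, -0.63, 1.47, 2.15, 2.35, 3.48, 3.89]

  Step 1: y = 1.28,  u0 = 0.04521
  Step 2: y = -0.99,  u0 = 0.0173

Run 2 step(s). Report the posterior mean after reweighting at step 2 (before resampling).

post_mean = 1.4700

step 1: w=[0.0000, 0.0000, 0.0000, 0.0000, 0.0000, 0.0000, 0.0000, 0.0000, 0.9180, 0.0660, 0.0160, 0.0000, 0.0000]  mean=1.5290  Neff=1.1802  idx=[8, 8, 8, 8, 8, 8, 8, 8, 8, 8, 8, 8, 9]
step 2: w=[0.0833, 0.0833, 0.0833, 0.0833, 0.0833, 0.0833, 0.0833, 0.0833, 0.0833, 0.0833, 0.0833, 0.0833, 0.0000]  mean=1.4700  Neff=12.0000  idx=[0, 1, 2, 2, 3, 4, 5, 6, 7, 8, 9, 10, 11]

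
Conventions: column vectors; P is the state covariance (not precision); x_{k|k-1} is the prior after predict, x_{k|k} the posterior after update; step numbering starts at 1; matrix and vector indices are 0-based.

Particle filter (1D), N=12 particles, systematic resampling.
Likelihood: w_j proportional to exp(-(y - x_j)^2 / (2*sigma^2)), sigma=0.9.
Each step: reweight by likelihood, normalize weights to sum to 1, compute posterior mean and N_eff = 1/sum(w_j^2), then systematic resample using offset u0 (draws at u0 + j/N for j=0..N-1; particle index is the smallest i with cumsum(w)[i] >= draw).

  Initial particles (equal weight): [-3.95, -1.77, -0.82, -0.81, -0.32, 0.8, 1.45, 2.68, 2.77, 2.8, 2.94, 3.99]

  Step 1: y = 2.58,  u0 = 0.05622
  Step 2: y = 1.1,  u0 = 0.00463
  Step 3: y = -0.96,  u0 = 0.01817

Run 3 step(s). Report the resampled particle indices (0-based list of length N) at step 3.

step 1: w=[0.0000, 0.0000, 0.0002, 0.0002, 0.0012, 0.0297, 0.0955, 0.2087, 0.2054, 0.2038, 0.1939, 0.0616]  mean=2.6760  Neff=5.5976  idx=[6, 7, 7, 7, 8, 8, 9, 9, 9, 10, 10, 11]
step 2: w=[0.3454, 0.0798, 0.0798, 0.0798, 0.0666, 0.0666, 0.0626, 0.0626, 0.0626, 0.0461, 0.0461, 0.0021]  mean=2.3165  Neff=6.1249  idx=[0, 0, 0, 0, 0, 1, 2, 4, 5, 6, 7, 9]
step 3: w=[0.1981, 0.1981, 0.1981, 0.1981, 0.1981, 0.0020, 0.0020, 0.0013, 0.0013, 0.0012, 0.0012, 0.0006]  mean=1.4625  Neff=5.0969  idx=[0, 0, 0, 1, 1, 2, 2, 3, 3, 3, 4, 4]

resampled_idx = [0, 0, 0, 1, 1, 2, 2, 3, 3, 3, 4, 4]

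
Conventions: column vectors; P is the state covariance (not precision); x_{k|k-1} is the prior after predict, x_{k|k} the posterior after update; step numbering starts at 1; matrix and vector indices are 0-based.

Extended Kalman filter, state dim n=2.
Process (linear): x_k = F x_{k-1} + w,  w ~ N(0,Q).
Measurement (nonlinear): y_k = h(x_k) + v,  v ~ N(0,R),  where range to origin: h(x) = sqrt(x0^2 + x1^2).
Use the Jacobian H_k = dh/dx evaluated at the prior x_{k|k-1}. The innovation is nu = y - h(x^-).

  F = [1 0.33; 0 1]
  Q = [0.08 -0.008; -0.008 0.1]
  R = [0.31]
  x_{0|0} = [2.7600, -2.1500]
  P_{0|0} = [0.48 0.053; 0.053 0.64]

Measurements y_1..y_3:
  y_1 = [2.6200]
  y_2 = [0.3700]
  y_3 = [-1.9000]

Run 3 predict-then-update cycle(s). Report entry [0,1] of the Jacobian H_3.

step 1: x^-=[2.0505, -2.1500]  P^-=[0.6647 0.2562; 0.2562 0.7400]  H_jac=[0.6902 -0.7237]  S=[0.7582]  K=[0.3605; -0.4731]  nu=[-0.3510]  x^+=[1.9240, -1.9839]  P^+=[0.5661 0.3855; 0.3855 0.5703]
step 2: x^-=[1.2693, -1.9839]  P^-=[0.9627 0.5657; 0.5657 0.6703]  H_jac=[0.5389 -0.8424]  S=[0.5516]  K=[0.0766; -0.4710]  nu=[-1.9852]  x^+=[1.1171, -1.0490]  P^+=[0.9594 0.5856; 0.5856 0.5480]
step 3: x^-=[0.7710, -1.0490]  P^-=[1.4856 0.7584; 0.7584 0.6480]  H_jac=[0.5922 -0.8058]  S=[0.5279]  K=[0.5089; -0.1382]  nu=[-3.2018]  x^+=[-0.8585, -0.6065]  P^+=[1.3489 0.7956; 0.7956 0.6379]

H_jac[0,1] = -0.8058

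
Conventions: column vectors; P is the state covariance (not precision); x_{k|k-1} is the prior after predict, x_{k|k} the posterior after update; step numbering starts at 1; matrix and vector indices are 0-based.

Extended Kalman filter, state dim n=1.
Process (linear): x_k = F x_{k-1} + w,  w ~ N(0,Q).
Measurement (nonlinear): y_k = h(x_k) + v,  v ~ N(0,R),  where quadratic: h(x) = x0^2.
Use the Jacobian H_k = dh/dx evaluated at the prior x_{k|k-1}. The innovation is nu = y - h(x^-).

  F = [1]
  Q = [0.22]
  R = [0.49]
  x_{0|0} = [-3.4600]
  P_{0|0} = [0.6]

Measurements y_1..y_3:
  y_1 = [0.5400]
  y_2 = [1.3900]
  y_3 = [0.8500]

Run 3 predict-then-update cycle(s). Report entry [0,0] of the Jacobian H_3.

step 1: x^-=[-3.4600]  P^-=[0.8200]  H_jac=[-6.9200]  S=[39.7568]  K=[-0.1427]  nu=[-11.4316]  x^+=[-1.8284]  P^+=[0.0101]
step 2: x^-=[-1.8284]  P^-=[0.2301]  H_jac=[-3.6568]  S=[3.5670]  K=[-0.2359]  nu=[-1.9530]  x^+=[-1.3677]  P^+=[0.0316]
step 3: x^-=[-1.3677]  P^-=[0.2516]  H_jac=[-2.7354]  S=[2.3726]  K=[-0.2901]  nu=[-1.0205]  x^+=[-1.0716]  P^+=[0.0520]

H_jac[0,0] = -2.7354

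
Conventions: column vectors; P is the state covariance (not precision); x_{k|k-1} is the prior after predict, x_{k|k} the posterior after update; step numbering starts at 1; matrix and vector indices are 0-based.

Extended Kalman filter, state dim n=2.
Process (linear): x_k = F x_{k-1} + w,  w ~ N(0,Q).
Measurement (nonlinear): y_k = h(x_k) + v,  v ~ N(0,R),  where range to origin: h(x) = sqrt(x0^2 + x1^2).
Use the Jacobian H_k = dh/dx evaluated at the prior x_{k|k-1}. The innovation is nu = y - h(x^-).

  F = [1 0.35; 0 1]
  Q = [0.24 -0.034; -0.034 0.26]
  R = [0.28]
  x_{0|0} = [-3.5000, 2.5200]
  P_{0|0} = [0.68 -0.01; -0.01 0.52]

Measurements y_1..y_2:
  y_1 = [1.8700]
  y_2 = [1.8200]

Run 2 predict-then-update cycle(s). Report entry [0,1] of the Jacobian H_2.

step 1: x^-=[-2.6180, 2.5200]  P^-=[0.9767 0.1380; 0.1380 0.7800]  H_jac=[-0.7205 0.6935]  S=[1.0242]  K=[-0.5936; 0.4311]  nu=[-1.7638]  x^+=[-1.5710, 1.7597]  P^+=[0.6158 0.4001; 0.4001 0.5897]
step 2: x^-=[-0.9551, 1.7597]  P^-=[1.2081 0.5725; 0.5725 0.8497]  H_jac=[-0.4770 0.8789]  S=[0.7312]  K=[-0.1001; 0.6478]  nu=[-0.1822]  x^+=[-0.9369, 1.6417]  P^+=[1.2008 0.6199; 0.6199 0.5428]

H_jac[0,1] = 0.8789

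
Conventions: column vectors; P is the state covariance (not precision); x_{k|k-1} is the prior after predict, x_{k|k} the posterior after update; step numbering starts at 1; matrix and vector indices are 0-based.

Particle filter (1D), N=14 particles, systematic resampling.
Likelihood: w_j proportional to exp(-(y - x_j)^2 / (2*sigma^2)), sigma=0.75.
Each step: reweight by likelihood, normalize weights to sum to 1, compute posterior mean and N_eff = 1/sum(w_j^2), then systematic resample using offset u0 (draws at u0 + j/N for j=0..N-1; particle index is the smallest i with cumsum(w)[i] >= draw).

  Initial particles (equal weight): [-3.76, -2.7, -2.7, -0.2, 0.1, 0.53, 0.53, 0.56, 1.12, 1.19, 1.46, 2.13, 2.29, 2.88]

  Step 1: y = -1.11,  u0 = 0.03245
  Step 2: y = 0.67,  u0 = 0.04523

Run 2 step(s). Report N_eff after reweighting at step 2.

step 1: w=[0.0015, 0.0842, 0.0842, 0.3815, 0.2168, 0.0729, 0.0729, 0.0668, 0.0096, 0.0072, 0.0022, 0.0001, 0.0000, 0.0000]  mean=-0.3775  Neff=4.5051  idx=[1, 2, 3, 3, 3, 3, 3, 3, 4, 4, 4, 5, 6, 7]
step 2: w=[0.0000, 0.0000, 0.0617, 0.0617, 0.0617, 0.0617, 0.0617, 0.0617, 0.0907, 0.0907, 0.0907, 0.1189, 0.1189, 0.1197]  mean=0.1462  Neff=11.0934  idx=[2, 3, 5, 6, 7, 8, 9, 9, 10, 11, 11, 12, 13, 13]

N_eff = 11.0934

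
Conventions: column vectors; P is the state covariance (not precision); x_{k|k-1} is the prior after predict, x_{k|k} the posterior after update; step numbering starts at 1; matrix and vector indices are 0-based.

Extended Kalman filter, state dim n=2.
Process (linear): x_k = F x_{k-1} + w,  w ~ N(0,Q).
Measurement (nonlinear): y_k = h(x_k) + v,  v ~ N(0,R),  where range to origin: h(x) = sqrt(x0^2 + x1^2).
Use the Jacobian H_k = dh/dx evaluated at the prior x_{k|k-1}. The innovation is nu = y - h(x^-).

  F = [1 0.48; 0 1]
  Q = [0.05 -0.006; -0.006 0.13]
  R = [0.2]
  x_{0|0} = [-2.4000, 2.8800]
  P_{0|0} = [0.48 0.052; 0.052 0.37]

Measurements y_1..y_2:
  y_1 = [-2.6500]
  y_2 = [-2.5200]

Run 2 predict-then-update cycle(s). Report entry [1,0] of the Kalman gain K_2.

step 1: x^-=[-1.0176, 2.8800]  P^-=[0.6652 0.2236; 0.2236 0.5000]  H_jac=[-0.3331 0.9429]  S=[0.5779]  K=[-0.0186; 0.6869]  nu=[-5.7045]  x^+=[-0.9112, -1.0386]  P^+=[0.6650 0.2310; 0.2310 0.2273]
step 2: x^-=[-1.4098, -1.0386]  P^-=[0.9891 0.3341; 0.3341 0.3573]  H_jac=[-0.8051 -0.5931]  S=[1.2860]  K=[-0.7734; -0.3740]  nu=[-4.2710]  x^+=[1.8933, 0.5588]  P^+=[0.2200 -0.0378; -0.0378 0.1775]

K[1,0] = -0.3740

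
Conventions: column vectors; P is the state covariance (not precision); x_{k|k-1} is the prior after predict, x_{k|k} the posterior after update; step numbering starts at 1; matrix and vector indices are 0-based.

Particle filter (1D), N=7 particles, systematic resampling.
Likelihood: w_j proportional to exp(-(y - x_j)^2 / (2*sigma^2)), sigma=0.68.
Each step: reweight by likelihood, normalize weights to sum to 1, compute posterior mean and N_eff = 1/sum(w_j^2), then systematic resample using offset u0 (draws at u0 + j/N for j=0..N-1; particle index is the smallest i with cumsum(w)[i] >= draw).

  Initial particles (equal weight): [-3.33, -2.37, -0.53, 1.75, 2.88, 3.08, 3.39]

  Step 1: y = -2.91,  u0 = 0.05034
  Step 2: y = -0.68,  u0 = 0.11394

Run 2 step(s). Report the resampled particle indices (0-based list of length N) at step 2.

resampled_idx = [4, 4, 5, 5, 6, 6, 6]

step 1: w=[0.5304, 0.4682, 0.0014, 0.0000, 0.0000, 0.0000, 0.0000]  mean=-2.8766  Neff=1.9979  idx=[0, 0, 0, 0, 1, 1, 1]
step 2: w=[0.0036, 0.0036, 0.0036, 0.0036, 0.3285, 0.3285, 0.3285]  mean=-2.3839  Neff=3.0886  idx=[4, 4, 5, 5, 6, 6, 6]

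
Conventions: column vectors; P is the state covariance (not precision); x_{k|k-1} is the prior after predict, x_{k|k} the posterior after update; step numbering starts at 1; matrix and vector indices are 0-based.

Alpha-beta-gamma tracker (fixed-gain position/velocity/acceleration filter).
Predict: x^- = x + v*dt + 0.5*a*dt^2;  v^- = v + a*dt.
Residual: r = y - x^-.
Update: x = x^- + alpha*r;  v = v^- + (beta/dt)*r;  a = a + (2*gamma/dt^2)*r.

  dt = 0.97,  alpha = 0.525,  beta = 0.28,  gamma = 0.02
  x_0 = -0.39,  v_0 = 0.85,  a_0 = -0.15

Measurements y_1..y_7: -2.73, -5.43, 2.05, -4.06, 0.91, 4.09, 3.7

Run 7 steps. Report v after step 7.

v_post = 1.9635

step 1: x_pred=0.3639  r=-3.0939  x^+=-1.2604  v^+=-0.1886  a^+=-0.2815
step 2: x_pred=-1.5758  r=-3.8542  x^+=-3.5992  v^+=-1.5742  a^+=-0.4454
step 3: x_pred=-5.3358  r=7.3858  x^+=-1.4582  v^+=0.1257  a^+=-0.1314
step 4: x_pred=-1.3981  r=-2.6619  x^+=-2.7956  v^+=-0.7701  a^+=-0.2446
step 5: x_pred=-3.6577  r=4.5677  x^+=-1.2596  v^+=0.3112  a^+=-0.0504
step 6: x_pred=-0.9815  r=5.0715  x^+=1.6810  v^+=1.7262  a^+=0.1652
step 7: x_pred=3.4332  r=0.2668  x^+=3.5733  v^+=1.9635  a^+=0.1766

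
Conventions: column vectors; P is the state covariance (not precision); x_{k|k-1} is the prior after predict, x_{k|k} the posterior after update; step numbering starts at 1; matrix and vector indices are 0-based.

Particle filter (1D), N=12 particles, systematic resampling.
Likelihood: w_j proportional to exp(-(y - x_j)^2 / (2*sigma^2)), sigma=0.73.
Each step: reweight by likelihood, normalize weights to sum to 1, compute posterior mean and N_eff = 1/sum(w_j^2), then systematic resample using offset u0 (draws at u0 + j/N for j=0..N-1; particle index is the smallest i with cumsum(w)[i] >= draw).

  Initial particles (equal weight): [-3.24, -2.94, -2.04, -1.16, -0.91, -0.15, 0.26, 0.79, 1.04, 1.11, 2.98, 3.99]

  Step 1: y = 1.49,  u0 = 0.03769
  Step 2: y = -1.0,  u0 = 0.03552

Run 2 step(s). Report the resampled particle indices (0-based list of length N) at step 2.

resampled_idx = [0, 0, 0, 0, 0, 1, 1, 2, 3, 4, 7, 9]

step 1: w=[0.0000, 0.0000, 0.0000, 0.0005, 0.0016, 0.0288, 0.0868, 0.2266, 0.2967, 0.3133, 0.0447, 0.0010]  mean=0.9888  Neff=4.0335  idx=[6, 7, 7, 7, 8, 8, 8, 8, 9, 9, 9, 10]
step 2: w=[0.4505, 0.0989, 0.0989, 0.0989, 0.0403, 0.0403, 0.0403, 0.0403, 0.0307, 0.0307, 0.0307, 0.0000]  mean=0.6209  Neff=4.1400  idx=[0, 0, 0, 0, 0, 1, 1, 2, 3, 4, 7, 9]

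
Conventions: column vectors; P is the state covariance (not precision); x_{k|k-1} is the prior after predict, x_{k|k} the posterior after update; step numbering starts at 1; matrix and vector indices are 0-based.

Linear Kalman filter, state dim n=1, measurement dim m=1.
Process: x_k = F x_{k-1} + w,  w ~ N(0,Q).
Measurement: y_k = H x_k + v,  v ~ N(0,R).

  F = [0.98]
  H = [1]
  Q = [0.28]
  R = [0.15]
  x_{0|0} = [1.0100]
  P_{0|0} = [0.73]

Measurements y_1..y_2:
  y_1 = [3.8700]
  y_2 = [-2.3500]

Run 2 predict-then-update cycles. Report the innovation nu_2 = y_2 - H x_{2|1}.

step 1: x^-=[0.9898]  P^-=[0.9811]  S=[1.1311]  K=[0.8674]  nu=[2.8802]  x^+=[3.4880]  P^+=[0.1301]
step 2: x^-=[3.4183]  P^-=[0.4050]  S=[0.5550]  K=[0.7297]  nu=[-5.7683]  x^+=[-0.7909]  P^+=[0.1095]

innov = [-5.7683]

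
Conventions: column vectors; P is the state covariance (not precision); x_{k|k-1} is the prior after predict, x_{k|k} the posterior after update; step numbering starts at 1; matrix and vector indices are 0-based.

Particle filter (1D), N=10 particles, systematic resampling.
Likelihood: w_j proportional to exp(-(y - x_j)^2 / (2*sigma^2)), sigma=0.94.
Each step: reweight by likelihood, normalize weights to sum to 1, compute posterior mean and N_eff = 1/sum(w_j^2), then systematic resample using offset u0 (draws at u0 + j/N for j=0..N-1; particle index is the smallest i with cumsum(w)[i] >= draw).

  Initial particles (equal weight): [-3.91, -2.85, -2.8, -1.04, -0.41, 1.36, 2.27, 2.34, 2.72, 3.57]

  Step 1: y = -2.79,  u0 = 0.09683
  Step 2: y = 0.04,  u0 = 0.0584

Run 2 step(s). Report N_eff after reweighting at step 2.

N_eff = 1.1797

step 1: w=[0.1817, 0.3687, 0.3694, 0.0653, 0.0150, 0.0000, 0.0000, 0.0000, 0.0000, 0.0000]  mean=-2.8693  Neff=3.2274  idx=[0, 1, 1, 1, 1, 2, 2, 2, 2, 4]
step 2: w=[0.0002, 0.0091, 0.0091, 0.0091, 0.0091, 0.0108, 0.0108, 0.0108, 0.0108, 0.9203]  mean=-0.6026  Neff=1.1797  idx=[7, 9, 9, 9, 9, 9, 9, 9, 9, 9]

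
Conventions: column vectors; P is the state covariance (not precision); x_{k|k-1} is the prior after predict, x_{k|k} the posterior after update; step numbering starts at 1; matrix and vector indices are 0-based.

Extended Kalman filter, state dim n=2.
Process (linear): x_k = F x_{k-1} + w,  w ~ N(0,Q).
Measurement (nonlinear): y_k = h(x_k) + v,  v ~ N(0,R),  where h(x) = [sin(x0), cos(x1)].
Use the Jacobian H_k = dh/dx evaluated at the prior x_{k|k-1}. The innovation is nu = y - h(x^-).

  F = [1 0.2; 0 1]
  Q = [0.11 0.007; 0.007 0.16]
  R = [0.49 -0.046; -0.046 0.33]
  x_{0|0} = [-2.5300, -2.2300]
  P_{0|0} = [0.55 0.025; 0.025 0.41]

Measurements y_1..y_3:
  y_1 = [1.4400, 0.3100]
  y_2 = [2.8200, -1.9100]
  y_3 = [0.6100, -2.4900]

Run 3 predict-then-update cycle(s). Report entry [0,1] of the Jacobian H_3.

H_jac[0,1] = 0.0000

step 1: x^-=[-2.9760, -2.2300]  P^-=[0.6864 0.1140; 0.1140 0.5700]  H_jac=[-0.9863 0.0000; 0.0000 0.7905]  S=[1.1577 -0.1349; -0.1349 0.6862]  K=[-0.5828 0.0168; -0.0211 0.6525]  nu=[1.6048, 0.9225]  x^+=[-3.8959, -1.6619]  P^+=[0.2903 0.0409; 0.0409 0.2736]
step 2: x^-=[-4.2282, -1.6619]  P^-=[0.4276 0.1026; 0.1026 0.4336]  H_jac=[-0.4655 0.0000; 0.0000 0.9958]  S=[0.5826 -0.0936; -0.0936 0.7600]  K=[-0.3265 0.0943; 0.0094 0.5693]  nu=[1.9349, -1.8190]  x^+=[-5.0315, -2.6793]  P^+=[0.3530 0.0463; 0.0463 0.1882]
step 3: x^-=[-5.5673, -2.6793]  P^-=[0.4891 0.0910; 0.0910 0.3482]  H_jac=[0.7545 0.0000; 0.0000 0.4460]  S=[0.7684 -0.0154; -0.0154 0.3993]  K=[0.4826 0.1202; 0.0972 0.3927]  nu=[-0.0463, -1.5950]  x^+=[-5.7814, -3.3102]  P^+=[0.3061 0.0392; 0.0392 0.2806]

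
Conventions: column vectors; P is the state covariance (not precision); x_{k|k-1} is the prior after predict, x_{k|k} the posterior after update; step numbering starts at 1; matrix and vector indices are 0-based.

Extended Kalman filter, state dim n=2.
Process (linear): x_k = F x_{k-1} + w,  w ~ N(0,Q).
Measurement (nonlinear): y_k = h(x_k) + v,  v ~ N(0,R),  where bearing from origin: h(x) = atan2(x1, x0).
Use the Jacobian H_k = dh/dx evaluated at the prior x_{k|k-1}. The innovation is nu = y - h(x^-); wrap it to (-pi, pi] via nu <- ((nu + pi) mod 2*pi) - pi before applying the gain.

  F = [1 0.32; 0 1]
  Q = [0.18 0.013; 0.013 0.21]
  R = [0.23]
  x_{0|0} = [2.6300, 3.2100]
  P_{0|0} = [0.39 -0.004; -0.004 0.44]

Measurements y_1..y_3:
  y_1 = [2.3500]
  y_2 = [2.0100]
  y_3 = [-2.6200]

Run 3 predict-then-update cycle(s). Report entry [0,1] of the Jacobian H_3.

H_jac[0,1] = 0.1171

step 1: x^-=[3.6572, 3.2100]  P^-=[0.6125 0.1498; 0.1498 0.6500]  H_jac=[-0.1356 0.1544]  S=[0.2505]  K=[-0.2391; 0.3197]  nu=[1.6296]  x^+=[3.2675, 3.7310]  P^+=[0.5982 0.1689; 0.1689 0.6244]
step 2: x^-=[4.4615, 3.7310]  P^-=[0.9502 0.3818; 0.3818 0.8344]  H_jac=[-0.1103 0.1319]  S=[0.2450]  K=[-0.2223; 0.2774]  nu=[1.3135]  x^+=[4.1694, 4.0953]  P^+=[0.9381 0.3969; 0.3969 0.8156]
step 3: x^-=[5.4799, 4.0953]  P^-=[1.4556 0.6708; 0.6708 1.0256]  H_jac=[-0.0875 0.1171]  S=[0.2415]  K=[-0.2022; 0.2542]  nu=[3.0214]  x^+=[4.8690, 4.8634]  P^+=[1.4458 0.6832; 0.6832 1.0099]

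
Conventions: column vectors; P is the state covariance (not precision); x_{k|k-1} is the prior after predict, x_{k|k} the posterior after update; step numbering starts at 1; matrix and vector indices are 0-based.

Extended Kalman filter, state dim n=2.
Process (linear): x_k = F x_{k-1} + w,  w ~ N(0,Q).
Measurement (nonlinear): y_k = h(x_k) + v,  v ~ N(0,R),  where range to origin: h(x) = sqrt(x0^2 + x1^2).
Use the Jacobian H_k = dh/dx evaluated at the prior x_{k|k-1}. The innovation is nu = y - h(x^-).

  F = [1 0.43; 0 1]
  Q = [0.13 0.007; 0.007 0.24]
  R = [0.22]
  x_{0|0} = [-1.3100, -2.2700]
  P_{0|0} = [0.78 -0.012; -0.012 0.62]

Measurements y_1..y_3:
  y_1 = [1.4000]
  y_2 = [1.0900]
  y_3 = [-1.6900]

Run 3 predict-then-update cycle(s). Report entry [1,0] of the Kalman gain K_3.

step 1: x^-=[-2.2861, -2.2700]  P^-=[1.0143 0.2616; 0.2616 0.8600]  H_jac=[-0.7096 -0.7046]  S=[1.4193]  K=[-0.6370; -0.5577]  nu=[-1.8217]  x^+=[-1.1257, -1.2540]  P^+=[0.4384 -0.2426; -0.2426 0.4185]
step 2: x^-=[-1.6649, -1.2540]  P^-=[0.4371 -0.0557; -0.0557 0.6585]  H_jac=[-0.7988 -0.6016]  S=[0.6837]  K=[-0.4617; -0.5144]  nu=[-0.9943]  x^+=[-1.2059, -0.7425]  P^+=[0.2914 -0.2181; -0.2181 0.4776]
step 3: x^-=[-1.5251, -0.7425]  P^-=[0.3222 -0.0057; -0.0057 0.7176]  H_jac=[-0.8991 -0.4377]  S=[0.6135]  K=[-0.4681; -0.5037]  nu=[-3.3863]  x^+=[0.0601, 0.9632]  P^+=[0.1877 -0.1503; -0.1503 0.5620]

K[1,0] = -0.5037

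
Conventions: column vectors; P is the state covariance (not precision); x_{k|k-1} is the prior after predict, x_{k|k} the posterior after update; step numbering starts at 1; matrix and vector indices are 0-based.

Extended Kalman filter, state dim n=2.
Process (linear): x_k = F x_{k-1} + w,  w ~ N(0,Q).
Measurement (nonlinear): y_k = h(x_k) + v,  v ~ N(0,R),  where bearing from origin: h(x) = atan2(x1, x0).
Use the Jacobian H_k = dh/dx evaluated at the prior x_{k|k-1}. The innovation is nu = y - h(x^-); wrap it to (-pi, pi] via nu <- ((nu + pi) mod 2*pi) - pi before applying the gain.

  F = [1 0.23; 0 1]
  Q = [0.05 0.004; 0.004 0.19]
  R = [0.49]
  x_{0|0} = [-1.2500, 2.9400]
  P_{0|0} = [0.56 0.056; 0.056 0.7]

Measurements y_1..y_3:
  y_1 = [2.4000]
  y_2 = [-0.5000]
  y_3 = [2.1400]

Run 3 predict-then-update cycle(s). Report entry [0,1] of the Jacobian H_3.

H_jac[0,1] = 0.1144

step 1: x^-=[-0.5738, 2.9400]  P^-=[0.6728 0.2210; 0.2210 0.8900]  H_jac=[-0.3277 -0.0639]  S=[0.5751]  K=[-0.4079; -0.2249]  nu=[0.6365]  x^+=[-0.8334, 2.7969]  P^+=[0.5771 0.1683; 0.1683 0.8609]
step 2: x^-=[-0.1901, 2.7969]  P^-=[0.7501 0.3703; 0.3703 1.0509]  H_jac=[-0.3559 -0.0242]  S=[0.5920]  K=[-0.4660; -0.2655]  nu=[-2.1387]  x^+=[0.8066, 3.3648]  P^+=[0.6215 0.2970; 0.2970 1.0092]
step 3: x^-=[1.5805, 3.3648]  P^-=[0.8615 0.5331; 0.5331 1.1992]  H_jac=[-0.2435 0.1144]  S=[0.5271]  K=[-0.2823; 0.0139]  nu=[1.0083]  x^+=[1.2959, 3.3788]  P^+=[0.8195 0.5352; 0.5352 1.1991]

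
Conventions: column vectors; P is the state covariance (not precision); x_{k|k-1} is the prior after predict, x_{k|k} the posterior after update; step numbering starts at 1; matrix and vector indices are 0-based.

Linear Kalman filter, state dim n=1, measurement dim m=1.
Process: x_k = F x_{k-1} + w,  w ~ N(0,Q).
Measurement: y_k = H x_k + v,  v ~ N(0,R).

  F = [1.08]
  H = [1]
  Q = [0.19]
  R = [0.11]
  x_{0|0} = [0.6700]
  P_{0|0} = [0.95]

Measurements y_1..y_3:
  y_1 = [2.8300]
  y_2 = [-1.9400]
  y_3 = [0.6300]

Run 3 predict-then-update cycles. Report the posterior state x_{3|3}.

x_post = [0.2518]

step 1: x^-=[0.7236]  P^-=[1.2981]  S=[1.4081]  K=[0.9219]  nu=[2.1064]  x^+=[2.6654]  P^+=[0.1014]
step 2: x^-=[2.8787]  P^-=[0.3083]  S=[0.4183]  K=[0.7370]  nu=[-4.8187]  x^+=[-0.6728]  P^+=[0.0811]
step 3: x^-=[-0.7266]  P^-=[0.2846]  S=[0.3946]  K=[0.7212]  nu=[1.3566]  x^+=[0.2518]  P^+=[0.0793]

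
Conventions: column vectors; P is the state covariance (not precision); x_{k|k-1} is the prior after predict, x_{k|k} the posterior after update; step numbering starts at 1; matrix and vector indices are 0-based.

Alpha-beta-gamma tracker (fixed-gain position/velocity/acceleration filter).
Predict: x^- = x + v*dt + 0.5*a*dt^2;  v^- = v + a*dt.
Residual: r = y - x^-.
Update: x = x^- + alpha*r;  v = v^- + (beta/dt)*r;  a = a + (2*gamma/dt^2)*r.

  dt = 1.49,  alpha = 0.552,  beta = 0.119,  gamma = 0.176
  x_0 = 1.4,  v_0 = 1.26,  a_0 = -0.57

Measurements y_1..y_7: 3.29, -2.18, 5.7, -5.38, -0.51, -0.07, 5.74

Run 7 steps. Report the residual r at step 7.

step 1: x_pred=2.6447  r=0.6453  x^+=3.0009  v^+=0.4622  a^+=-0.4677
step 2: x_pred=3.1705  r=-5.3505  x^+=0.2170  v^+=-0.6619  a^+=-1.3160
step 3: x_pred=-2.2301  r=7.9301  x^+=2.1473  v^+=-1.9894  a^+=-0.0587
step 4: x_pred=-0.8821  r=-4.4979  x^+=-3.3649  v^+=-2.4361  a^+=-0.7718
step 5: x_pred=-7.8515  r=7.3415  x^+=-3.7990  v^+=-2.9998  a^+=0.3922
step 6: x_pred=-7.8334  r=7.7634  x^+=-3.5480  v^+=-1.7954  a^+=1.6231
step 7: x_pred=-4.4215  r=10.1615  x^+=1.1876  v^+=1.4345  a^+=3.2342

resid = 10.1615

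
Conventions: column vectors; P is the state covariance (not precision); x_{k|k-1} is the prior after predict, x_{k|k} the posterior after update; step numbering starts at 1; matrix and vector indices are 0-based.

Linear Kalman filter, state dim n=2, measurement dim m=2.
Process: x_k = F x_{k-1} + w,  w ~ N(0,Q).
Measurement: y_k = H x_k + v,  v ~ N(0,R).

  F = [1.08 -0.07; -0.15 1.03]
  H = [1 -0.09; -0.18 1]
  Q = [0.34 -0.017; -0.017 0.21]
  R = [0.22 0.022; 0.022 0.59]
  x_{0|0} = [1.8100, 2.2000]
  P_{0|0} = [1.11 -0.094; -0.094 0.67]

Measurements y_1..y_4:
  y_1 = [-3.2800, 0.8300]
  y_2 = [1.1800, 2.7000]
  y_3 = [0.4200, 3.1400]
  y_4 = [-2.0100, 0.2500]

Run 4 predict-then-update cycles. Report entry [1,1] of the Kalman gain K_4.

K[1,1] = 0.4494

step 1: x^-=[1.8008, 1.9945]  P^-=[1.6522 -0.3507; -0.3507 0.9748]  S=[1.9432 -0.7195; -0.7195 1.7446]  K=[0.8603 -0.0167; -0.0063 0.5924]  nu=[-4.9013, -0.8404]  x^+=[-2.4018, 1.5275]  P^+=[0.1928 0.0438; 0.0438 0.3572]
step 2: x^-=[-2.7009, 1.9336]  P^-=[0.5601 -0.0248; -0.0248 0.5798]  S=[0.7892 -0.1562; -0.1562 1.1969]  K=[0.7100 -0.0123; -0.0010 0.4880]  nu=[4.0549, 0.2802]  x^+=[0.1748, 2.0665]  P^+=[0.1593 0.0370; 0.0370 0.2946]
step 3: x^-=[0.0441, 2.1022]  P^-=[0.5216 -0.0225; -0.0225 0.5147]  S=[0.7498 -0.1410; -0.1410 1.1296]  K=[0.6953 -0.0162; -0.0055 0.4585]  nu=[0.5651, 1.0457]  x^+=[0.4201, 2.5786]  P^+=[0.1556 0.0338; 0.0338 0.2765]
step 4: x^-=[0.2732, 2.5929]  P^-=[0.5178 -0.0242; -0.0242 0.4964]  S=[0.7462 -0.1405; -0.1405 1.1119]  K=[0.6935 -0.0180; -0.0077 0.4494]  nu=[-2.0498, -2.2938]  x^+=[-1.1070, 1.5780]  P^+=[0.1551 0.0326; 0.0326 0.2708]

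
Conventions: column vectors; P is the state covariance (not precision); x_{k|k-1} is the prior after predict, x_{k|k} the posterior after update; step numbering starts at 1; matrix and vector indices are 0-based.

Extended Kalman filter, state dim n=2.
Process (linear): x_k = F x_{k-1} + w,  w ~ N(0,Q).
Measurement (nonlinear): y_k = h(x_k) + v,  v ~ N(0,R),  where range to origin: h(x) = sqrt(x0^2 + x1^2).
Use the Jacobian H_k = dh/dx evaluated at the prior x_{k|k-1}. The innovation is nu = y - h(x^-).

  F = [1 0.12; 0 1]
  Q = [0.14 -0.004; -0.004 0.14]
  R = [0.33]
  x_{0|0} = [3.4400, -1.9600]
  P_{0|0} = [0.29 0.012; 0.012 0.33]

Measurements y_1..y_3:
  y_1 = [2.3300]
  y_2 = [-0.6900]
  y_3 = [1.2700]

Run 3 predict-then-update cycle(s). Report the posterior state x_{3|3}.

step 1: x^-=[3.2048, -1.9600]  P^-=[0.4376 0.0476; 0.0476 0.4700]  H_jac=[0.8531 -0.5217]  S=[0.7341]  K=[0.4748; -0.2787]  nu=[-1.4266]  x^+=[2.5275, -1.5623]  P^+=[0.2722 0.1447; 0.1447 0.4130]
step 2: x^-=[2.3400, -1.5623]  P^-=[0.4529 0.1903; 0.1903 0.5530]  H_jac=[0.8317 -0.5553]  S=[0.6380]  K=[0.4247; -0.2332]  nu=[-3.5036]  x^+=[0.8519, -0.7452]  P^+=[0.3378 0.2535; 0.2535 0.5183]
step 3: x^-=[0.7625, -0.7452]  P^-=[0.5461 0.3117; 0.3117 0.6583]  H_jac=[0.7152 -0.6990]  S=[0.6193]  K=[0.2788; -0.3830]  nu=[0.2038]  x^+=[0.8193, -0.8233]  P^+=[0.4979 0.3778; 0.3778 0.5674]

x_post = [0.8193, -0.8233]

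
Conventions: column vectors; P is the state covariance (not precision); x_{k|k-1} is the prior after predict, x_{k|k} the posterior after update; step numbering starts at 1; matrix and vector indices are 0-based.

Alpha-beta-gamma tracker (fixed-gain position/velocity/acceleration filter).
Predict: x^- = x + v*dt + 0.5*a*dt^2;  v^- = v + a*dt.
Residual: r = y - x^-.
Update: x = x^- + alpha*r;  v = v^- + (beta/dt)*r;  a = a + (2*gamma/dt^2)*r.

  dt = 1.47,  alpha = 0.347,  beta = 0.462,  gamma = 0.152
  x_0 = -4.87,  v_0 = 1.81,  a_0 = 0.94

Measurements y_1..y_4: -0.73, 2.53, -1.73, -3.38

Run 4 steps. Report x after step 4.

step 1: x_pred=-1.1937  r=0.4637  x^+=-1.0328  v^+=3.3375  a^+=1.0052
step 2: x_pred=4.9595  r=-2.4295  x^+=4.1165  v^+=4.0517  a^+=0.6634
step 3: x_pred=10.7892  r=-12.5192  x^+=6.4451  v^+=1.0923  a^+=-1.0978
step 4: x_pred=6.8647  r=-10.2447  x^+=3.3098  v^+=-3.7412  a^+=-2.5390

x_post = 3.3098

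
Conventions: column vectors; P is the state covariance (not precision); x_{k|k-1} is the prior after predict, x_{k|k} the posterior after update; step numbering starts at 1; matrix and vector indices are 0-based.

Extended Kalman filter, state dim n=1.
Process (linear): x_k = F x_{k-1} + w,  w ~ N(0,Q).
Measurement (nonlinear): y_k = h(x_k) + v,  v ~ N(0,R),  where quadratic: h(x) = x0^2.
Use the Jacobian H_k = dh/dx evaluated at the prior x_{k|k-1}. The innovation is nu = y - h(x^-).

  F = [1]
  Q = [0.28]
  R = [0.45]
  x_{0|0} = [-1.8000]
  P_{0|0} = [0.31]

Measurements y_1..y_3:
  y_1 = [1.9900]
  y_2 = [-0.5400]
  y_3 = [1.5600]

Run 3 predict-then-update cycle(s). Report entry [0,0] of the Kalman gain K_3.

step 1: x^-=[-1.8000]  P^-=[0.5900]  H_jac=[-3.6000]  S=[8.0964]  K=[-0.2623]  nu=[-1.2500]  x^+=[-1.4721]  P^+=[0.0328]
step 2: x^-=[-1.4721]  P^-=[0.3128]  H_jac=[-2.9442]  S=[3.1613]  K=[-0.2913]  nu=[-2.7070]  x^+=[-0.6835]  P^+=[0.0445]
step 3: x^-=[-0.6835]  P^-=[0.3245]  H_jac=[-1.3670]  S=[1.0564]  K=[-0.4199]  nu=[1.0928]  x^+=[-1.1424]  P^+=[0.1382]

K[0,0] = -0.4199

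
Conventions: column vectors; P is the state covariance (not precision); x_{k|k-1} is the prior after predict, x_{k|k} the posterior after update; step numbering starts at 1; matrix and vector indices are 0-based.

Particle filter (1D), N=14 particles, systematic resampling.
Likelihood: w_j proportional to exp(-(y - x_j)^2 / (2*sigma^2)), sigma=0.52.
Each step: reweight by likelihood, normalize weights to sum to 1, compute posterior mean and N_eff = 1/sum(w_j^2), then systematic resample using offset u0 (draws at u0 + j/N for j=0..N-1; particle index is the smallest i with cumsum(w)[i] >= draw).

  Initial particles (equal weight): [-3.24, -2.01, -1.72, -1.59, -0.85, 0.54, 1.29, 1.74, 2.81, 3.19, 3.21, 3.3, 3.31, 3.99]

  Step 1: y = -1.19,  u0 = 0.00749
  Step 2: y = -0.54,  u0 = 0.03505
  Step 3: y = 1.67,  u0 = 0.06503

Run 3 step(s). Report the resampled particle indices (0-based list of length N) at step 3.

resampled_idx = [3, 4, 5, 6, 6, 7, 8, 9, 10, 10, 11, 12, 13, 13]

step 1: w=[0.0002, 0.1182, 0.2439, 0.3050, 0.3311, 0.0016, 0.0000, 0.0000, 0.0000, 0.0000, 0.0000, 0.0000, 0.0000, 0.0000]  mean=-1.4232  Neff=3.6219  idx=[1, 1, 2, 2, 2, 3, 3, 3, 3, 3, 4, 4, 4, 4]
step 2: w=[0.0043, 0.0043, 0.0179, 0.0179, 0.0179, 0.0305, 0.0305, 0.0305, 0.0305, 0.0305, 0.1963, 0.1963, 0.1963, 0.1963]  mean=-1.0196  Neff=6.2590  idx=[3, 6, 8, 10, 10, 10, 11, 11, 11, 12, 12, 13, 13, 13]
step 3: w=[0.0000, 0.0000, 0.0000, 0.0909, 0.0909, 0.0909, 0.0909, 0.0909, 0.0909, 0.0909, 0.0909, 0.0909, 0.0909, 0.0909]  mean=-0.8501  Neff=11.0016  idx=[3, 4, 5, 6, 6, 7, 8, 9, 10, 10, 11, 12, 13, 13]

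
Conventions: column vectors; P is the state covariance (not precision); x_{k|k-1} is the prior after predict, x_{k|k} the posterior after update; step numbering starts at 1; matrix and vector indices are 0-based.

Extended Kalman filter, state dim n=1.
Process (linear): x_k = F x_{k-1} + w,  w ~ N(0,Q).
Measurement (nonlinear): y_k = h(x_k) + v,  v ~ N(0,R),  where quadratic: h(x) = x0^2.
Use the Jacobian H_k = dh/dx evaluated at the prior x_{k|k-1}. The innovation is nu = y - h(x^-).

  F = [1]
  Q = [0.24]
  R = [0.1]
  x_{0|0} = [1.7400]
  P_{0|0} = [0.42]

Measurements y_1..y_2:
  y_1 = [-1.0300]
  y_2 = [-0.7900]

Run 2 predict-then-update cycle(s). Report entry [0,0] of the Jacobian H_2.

step 1: x^-=[1.7400]  P^-=[0.6600]  H_jac=[3.4800]  S=[8.0929]  K=[0.2838]  nu=[-4.0576]  x^+=[0.5884]  P^+=[0.0082]
step 2: x^-=[0.5884]  P^-=[0.2482]  H_jac=[1.1769]  S=[0.4437]  K=[0.6582]  nu=[-1.1363]  x^+=[-0.1595]  P^+=[0.0559]

H_jac[0,0] = 1.1769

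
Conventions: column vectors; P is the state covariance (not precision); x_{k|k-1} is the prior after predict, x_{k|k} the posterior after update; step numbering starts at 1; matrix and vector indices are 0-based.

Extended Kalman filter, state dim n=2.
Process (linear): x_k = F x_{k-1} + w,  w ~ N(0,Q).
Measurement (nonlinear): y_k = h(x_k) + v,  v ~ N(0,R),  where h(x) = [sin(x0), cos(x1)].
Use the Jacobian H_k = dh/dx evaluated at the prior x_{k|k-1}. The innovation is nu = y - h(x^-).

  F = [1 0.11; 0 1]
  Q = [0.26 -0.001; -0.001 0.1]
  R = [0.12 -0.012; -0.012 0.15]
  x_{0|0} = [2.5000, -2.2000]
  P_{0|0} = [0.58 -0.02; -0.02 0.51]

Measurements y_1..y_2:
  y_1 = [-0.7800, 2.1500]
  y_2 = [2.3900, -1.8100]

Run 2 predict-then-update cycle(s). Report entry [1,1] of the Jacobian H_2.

H_jac[1,1] = -0.2443

step 1: x^-=[2.2580, -2.2000]  P^-=[0.8418 0.0351; 0.0351 0.6100]  H_jac=[-0.6344 0.0000; 0.0000 0.8085]  S=[0.4588 -0.0300; -0.0300 0.5487]  K=[-1.1648 -0.0120; 0.0103 0.8993]  nu=[-1.5530, 2.7385]  x^+=[4.0342, 0.2468]  P^+=[0.2201 0.0151; 0.0151 0.1667]
step 2: x^-=[4.0613, 0.2468]  P^-=[0.4854 0.0324; 0.0324 0.2667]  H_jac=[-0.6060 0.0000; 0.0000 -0.2443]  S=[0.2983 -0.0072; -0.0072 0.1659]  K=[-0.9885 -0.0906; -0.0754 -0.3960]  nu=[3.1854, -2.7797]  x^+=[1.1646, 1.1074]  P^+=[0.1939 0.0071; 0.0071 0.2394]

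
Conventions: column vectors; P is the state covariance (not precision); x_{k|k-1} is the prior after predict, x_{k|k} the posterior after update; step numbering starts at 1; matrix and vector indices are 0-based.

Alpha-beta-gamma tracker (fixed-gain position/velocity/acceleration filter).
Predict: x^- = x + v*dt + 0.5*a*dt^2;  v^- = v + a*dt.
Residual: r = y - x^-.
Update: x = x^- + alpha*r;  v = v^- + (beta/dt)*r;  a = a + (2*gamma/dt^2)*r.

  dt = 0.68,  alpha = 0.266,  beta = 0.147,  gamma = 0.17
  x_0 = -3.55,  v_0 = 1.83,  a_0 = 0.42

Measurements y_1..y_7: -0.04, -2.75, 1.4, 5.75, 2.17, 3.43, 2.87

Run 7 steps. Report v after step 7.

step 1: x_pred=-2.2085  r=2.1685  x^+=-1.6317  v^+=2.5844  a^+=2.0145
step 2: x_pred=0.5914  r=-3.3414  x^+=-0.2974  v^+=3.2319  a^+=-0.4425
step 3: x_pred=1.7980  r=-0.3980  x^+=1.6921  v^+=2.8450  a^+=-0.7351
step 4: x_pred=3.4568  r=2.2932  x^+=4.0668  v^+=2.8408  a^+=0.9511
step 5: x_pred=6.2184  r=-4.0484  x^+=5.1415  v^+=2.6124  a^+=-2.0257
step 6: x_pred=6.4496  r=-3.0196  x^+=5.6464  v^+=0.5822  a^+=-4.2460
step 7: x_pred=5.0606  r=-2.1906  x^+=4.4779  v^+=-2.7787  a^+=-5.8567

v_post = -2.7787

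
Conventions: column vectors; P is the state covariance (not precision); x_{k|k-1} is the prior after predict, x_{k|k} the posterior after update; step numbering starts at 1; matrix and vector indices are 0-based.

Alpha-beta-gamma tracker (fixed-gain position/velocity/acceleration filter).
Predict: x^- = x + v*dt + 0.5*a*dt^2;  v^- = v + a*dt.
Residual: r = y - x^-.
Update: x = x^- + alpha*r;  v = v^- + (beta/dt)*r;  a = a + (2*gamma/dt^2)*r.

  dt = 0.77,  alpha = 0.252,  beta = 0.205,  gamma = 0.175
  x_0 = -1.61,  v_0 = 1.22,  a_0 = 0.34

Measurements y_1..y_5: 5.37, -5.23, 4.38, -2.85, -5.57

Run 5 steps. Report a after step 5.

step 1: x_pred=-0.5698  r=5.9398  x^+=0.9270  v^+=3.0632  a^+=3.8464
step 2: x_pred=4.4259  r=-9.6559  x^+=1.9926  v^+=3.4542  a^+=-1.8537
step 3: x_pred=4.1028  r=0.2772  x^+=4.1727  v^+=2.1006  a^+=-1.6901
step 4: x_pred=5.2891  r=-8.1391  x^+=3.2381  v^+=-1.3676  a^+=-6.4947
step 5: x_pred=0.2596  r=-5.8296  x^+=-1.2095  v^+=-7.9206  a^+=-9.9361

a_post = -9.9361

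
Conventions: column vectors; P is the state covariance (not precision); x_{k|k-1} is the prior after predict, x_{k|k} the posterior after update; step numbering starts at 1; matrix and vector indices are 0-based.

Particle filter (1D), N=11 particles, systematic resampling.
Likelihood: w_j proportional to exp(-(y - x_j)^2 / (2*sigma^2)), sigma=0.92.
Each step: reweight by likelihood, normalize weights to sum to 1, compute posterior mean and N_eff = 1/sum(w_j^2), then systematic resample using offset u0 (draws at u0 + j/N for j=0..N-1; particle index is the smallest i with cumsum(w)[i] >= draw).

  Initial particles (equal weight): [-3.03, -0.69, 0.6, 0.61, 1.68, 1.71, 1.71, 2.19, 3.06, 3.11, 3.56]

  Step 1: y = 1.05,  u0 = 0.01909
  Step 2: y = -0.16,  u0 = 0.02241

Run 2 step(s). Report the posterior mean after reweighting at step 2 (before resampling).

step 1: w=[0.0000, 0.0338, 0.1794, 0.1804, 0.1599, 0.1563, 0.1563, 0.0938, 0.0186, 0.0165, 0.0049]  mean=1.3287  Neff=6.6770  idx=[1, 2, 2, 3, 3, 4, 5, 5, 6, 6, 7]
step 2: w=[0.1944, 0.1631, 0.1631, 0.1616, 0.1616, 0.0311, 0.0291, 0.0291, 0.0291, 0.0291, 0.0088]  mean=0.5291  Neff=6.7722  idx=[0, 0, 1, 1, 2, 2, 3, 3, 4, 4, 7]

post_mean = 0.5291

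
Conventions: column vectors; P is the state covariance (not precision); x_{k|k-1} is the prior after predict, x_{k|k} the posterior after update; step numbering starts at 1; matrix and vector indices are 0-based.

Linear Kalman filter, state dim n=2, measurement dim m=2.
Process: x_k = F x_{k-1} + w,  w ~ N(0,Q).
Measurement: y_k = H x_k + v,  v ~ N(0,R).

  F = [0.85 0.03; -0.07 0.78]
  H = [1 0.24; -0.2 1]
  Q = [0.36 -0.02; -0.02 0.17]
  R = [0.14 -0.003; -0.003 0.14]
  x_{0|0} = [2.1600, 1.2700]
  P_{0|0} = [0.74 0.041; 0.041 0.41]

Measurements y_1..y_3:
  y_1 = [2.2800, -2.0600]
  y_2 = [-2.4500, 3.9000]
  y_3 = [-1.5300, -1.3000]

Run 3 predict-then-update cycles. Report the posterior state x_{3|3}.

step 1: x^-=[1.8741, 0.8394]  P^-=[0.8971 -0.0273; -0.0273 0.4186]  S=[1.0481 -0.1080; -0.1080 0.6054]  K=[0.8297 -0.1935; 0.1446 0.7262]  nu=[0.2044, -2.5246]  x^+=[2.5323, -0.9645]  P^+=[0.1182 -0.0059; -0.0059 0.1001]
step 2: x^-=[2.1235, -0.9296]  P^-=[0.4452 -0.0286; -0.0286 0.2321]  S=[0.5848 -0.0636; -0.0636 0.4014]  K=[0.7302 -0.1775; 0.1127 0.6104]  nu=[-4.3504, 5.2543]  x^+=[-1.9856, 1.7875]  P^+=[0.1042 -0.0062; -0.0062 0.0839]
step 3: x^-=[-1.6342, 1.5332]  P^-=[0.4351 -0.0283; -0.0283 0.2222]  S=[0.5743 -0.0637; -0.0637 0.3910]  K=[0.7262 -0.1768; 0.1101 0.6008]  nu=[-0.2638, -3.1601]  x^+=[-1.2670, -0.3945]  P^+=[0.1037 -0.0062; -0.0062 0.0825]

x_post = [-1.2670, -0.3945]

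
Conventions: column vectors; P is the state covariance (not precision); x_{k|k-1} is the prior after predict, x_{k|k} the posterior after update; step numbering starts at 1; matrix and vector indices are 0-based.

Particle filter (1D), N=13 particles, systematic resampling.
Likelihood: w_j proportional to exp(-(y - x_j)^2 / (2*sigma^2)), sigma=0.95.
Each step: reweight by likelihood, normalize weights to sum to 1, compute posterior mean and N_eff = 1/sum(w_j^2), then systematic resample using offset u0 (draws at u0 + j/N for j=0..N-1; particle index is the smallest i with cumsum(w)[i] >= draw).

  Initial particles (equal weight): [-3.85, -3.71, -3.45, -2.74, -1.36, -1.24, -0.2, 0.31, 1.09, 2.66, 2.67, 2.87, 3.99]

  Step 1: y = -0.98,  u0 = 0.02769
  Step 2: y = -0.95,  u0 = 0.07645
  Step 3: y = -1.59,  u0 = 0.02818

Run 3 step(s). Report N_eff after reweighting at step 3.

N_eff = 10.3893

step 1: w=[0.0031, 0.0048, 0.0102, 0.0539, 0.2770, 0.2890, 0.2142, 0.1193, 0.0279, 0.0002, 0.0002, 0.0001, 0.0000]  mean=-0.9222  Neff=4.4608  idx=[3, 4, 4, 4, 4, 5, 5, 5, 6, 6, 6, 7, 7]
step 2: w=[0.0175, 0.0939, 0.0939, 0.0939, 0.0939, 0.0984, 0.0984, 0.0984, 0.0755, 0.0755, 0.0755, 0.0428, 0.0428]  mean=-0.9433  Neff=11.7194  idx=[1, 2, 3, 4, 4, 5, 6, 7, 8, 9, 10, 11, 12]
step 3: w=[0.1084, 0.1084, 0.1084, 0.1084, 0.1084, 0.1043, 0.1043, 0.1043, 0.0383, 0.0383, 0.0383, 0.0151, 0.0151]  mean=-1.1388  Neff=10.3893  idx=[0, 0, 1, 2, 3, 3, 4, 5, 5, 6, 7, 8, 10]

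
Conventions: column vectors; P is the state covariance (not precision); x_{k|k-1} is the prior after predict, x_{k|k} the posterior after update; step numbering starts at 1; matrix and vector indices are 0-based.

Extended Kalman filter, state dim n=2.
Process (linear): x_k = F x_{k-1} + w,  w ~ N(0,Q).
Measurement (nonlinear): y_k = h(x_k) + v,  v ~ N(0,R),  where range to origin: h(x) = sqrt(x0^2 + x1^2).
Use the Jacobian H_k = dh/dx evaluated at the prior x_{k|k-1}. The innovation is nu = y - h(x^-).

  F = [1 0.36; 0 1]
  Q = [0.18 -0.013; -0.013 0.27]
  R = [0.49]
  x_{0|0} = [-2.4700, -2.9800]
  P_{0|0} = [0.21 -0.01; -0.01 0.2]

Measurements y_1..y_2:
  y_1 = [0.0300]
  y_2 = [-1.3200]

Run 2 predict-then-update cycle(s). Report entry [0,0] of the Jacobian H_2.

step 1: x^-=[-3.5428, -2.9800]  P^-=[0.4087 0.0490; 0.0490 0.4700]  H_jac=[-0.7653 -0.6437]  S=[0.9724]  K=[-0.3541; -0.3497]  nu=[-4.5995]  x^+=[-1.9141, -1.3716]  P^+=[0.2868 -0.0714; -0.0714 0.3511]
step 2: x^-=[-2.4079, -1.3716]  P^-=[0.4609 0.0420; 0.0420 0.6211]  H_jac=[-0.8689 -0.4950]  S=[1.0262]  K=[-0.4105; -0.3351]  nu=[-4.0911]  x^+=[-0.7286, -0.0007]  P^+=[0.2880 -0.0992; -0.0992 0.5059]

H_jac[0,0] = -0.8689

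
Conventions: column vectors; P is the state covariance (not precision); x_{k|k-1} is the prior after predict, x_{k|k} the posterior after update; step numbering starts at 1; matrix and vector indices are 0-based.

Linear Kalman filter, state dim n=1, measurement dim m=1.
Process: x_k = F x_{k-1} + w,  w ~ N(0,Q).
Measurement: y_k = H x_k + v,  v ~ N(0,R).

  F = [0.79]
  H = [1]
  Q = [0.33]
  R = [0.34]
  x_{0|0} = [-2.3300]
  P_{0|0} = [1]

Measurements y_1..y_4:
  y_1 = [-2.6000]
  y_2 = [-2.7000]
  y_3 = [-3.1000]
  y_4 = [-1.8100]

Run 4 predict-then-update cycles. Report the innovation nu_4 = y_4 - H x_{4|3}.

step 1: x^-=[-1.8407]  P^-=[0.9541]  S=[1.2941]  K=[0.7373]  nu=[-0.7593]  x^+=[-2.4005]  P^+=[0.2507]
step 2: x^-=[-1.8964]  P^-=[0.4864]  S=[0.8264]  K=[0.5886]  nu=[-0.8036]  x^+=[-2.3694]  P^+=[0.2001]
step 3: x^-=[-1.8718]  P^-=[0.4549]  S=[0.7949]  K=[0.5723]  nu=[-1.2282]  x^+=[-2.5747]  P^+=[0.1946]
step 4: x^-=[-2.0340]  P^-=[0.4514]  S=[0.7914]  K=[0.5704]  nu=[0.2240]  x^+=[-1.9062]  P^+=[0.1939]

innov = [0.2240]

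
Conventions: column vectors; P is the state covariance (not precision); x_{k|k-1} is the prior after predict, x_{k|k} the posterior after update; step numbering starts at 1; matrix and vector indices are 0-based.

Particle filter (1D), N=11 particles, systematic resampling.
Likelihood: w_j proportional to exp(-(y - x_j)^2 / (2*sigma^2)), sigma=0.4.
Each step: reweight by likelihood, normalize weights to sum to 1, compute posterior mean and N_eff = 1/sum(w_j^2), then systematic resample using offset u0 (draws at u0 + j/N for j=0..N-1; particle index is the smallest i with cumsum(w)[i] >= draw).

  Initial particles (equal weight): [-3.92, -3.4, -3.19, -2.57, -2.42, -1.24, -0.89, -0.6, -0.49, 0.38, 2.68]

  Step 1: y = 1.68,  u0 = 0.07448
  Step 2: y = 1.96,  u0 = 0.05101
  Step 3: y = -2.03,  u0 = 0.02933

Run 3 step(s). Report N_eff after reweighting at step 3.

step 1: w=[0.0000, 0.0000, 0.0000, 0.0000, 0.0000, 0.0000, 0.0000, 0.0000, 0.0000, 0.1037, 0.8962]  mean=2.4413  Neff=1.2285  idx=[9, 10, 10, 10, 10, 10, 10, 10, 10, 10, 10]
step 2: w=[0.0002, 0.1000, 0.1000, 0.1000, 0.1000, 0.1000, 0.1000, 0.1000, 0.1000, 0.1000, 0.1000]  mean=2.6795  Neff=10.0041  idx=[1, 2, 3, 4, 5, 6, 6, 7, 8, 9, 10]
step 3: w=[0.0909, 0.0909, 0.0909, 0.0909, 0.0909, 0.0909, 0.0909, 0.0909, 0.0909, 0.0909, 0.0909]  mean=2.6800  Neff=11.0000  idx=[0, 1, 2, 3, 4, 5, 6, 7, 8, 9, 10]

N_eff = 11.0000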